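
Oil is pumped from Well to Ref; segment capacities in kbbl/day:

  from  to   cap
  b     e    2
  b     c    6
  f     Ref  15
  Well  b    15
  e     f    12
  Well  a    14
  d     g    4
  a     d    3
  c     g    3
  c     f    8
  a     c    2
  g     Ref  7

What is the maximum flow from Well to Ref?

Augment Well→a→c→f→Ref: bottleneck 2, flow now 2.
Augment Well→a→d→g→Ref: bottleneck 3, flow now 5.
Augment Well→b→c→f→Ref: bottleneck 6, flow now 11.
Augment Well→b→e→f→Ref: bottleneck 2, flow now 13.
No augmenting path remains; maximum flow = 13.
In the residual graph, reachable from Well: {Well, a, b}.
Min-cut edges: a→c (2), a→d (3), b→c (6), b→e (2); capacity 2 + 3 + 6 + 2 = 13.
This cut is saturated, so no flow can exceed 13.

13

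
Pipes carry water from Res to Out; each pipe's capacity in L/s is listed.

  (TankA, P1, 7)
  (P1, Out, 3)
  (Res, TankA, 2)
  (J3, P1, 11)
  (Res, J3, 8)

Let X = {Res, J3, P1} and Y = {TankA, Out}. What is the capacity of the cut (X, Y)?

Edges leaving {Res, J3, P1}: Res→TankA (2), P1→Out (3).
Cut capacity = 2 + 3 = 5.

5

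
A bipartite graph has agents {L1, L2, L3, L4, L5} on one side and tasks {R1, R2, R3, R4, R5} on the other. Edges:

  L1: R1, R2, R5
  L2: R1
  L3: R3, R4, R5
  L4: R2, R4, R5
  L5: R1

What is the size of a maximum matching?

4

Unit-capacity flow: source→left, listed edges, right→sink; max matching = max flow.
Augmenting path L1→R1 (+1); matched 1.
Augmenting path L3→R3 (+1); matched 2.
Augmenting path L4→R2 (+1); matched 3.
Augmenting path L2→R1→L1→R5 (+1); matched 4.
No augmenting path remains; maximum matching = 4.
König certificate: {L1, L3, L4, R1} is a vertex cover of size 4 (every listed pair touches it), so no matching can be larger.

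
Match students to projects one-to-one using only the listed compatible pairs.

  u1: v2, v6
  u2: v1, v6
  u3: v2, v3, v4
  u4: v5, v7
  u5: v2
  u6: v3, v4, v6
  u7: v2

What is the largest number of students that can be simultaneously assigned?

6

Unit-capacity flow: source→left, listed edges, right→sink; max matching = max flow.
Augmenting path u1→v2 (+1); matched 1.
Augmenting path u2→v1 (+1); matched 2.
Augmenting path u3→v3 (+1); matched 3.
Augmenting path u4→v5 (+1); matched 4.
Augmenting path u6→v4 (+1); matched 5.
Augmenting path u5→v2→u1→v6 (+1); matched 6.
No augmenting path remains; maximum matching = 6.
König certificate: {u1, u2, u3, u4, u6, v2} is a vertex cover of size 6 (every listed pair touches it), so no matching can be larger.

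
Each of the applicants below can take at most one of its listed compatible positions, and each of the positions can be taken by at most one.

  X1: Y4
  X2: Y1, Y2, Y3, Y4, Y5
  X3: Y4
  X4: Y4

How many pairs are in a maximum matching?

2

Unit-capacity flow: source→left, listed edges, right→sink; max matching = max flow.
Augmenting path X1→Y4 (+1); matched 1.
Augmenting path X2→Y1 (+1); matched 2.
No augmenting path remains; maximum matching = 2.
König certificate: {X2, Y4} is a vertex cover of size 2 (every listed pair touches it), so no matching can be larger.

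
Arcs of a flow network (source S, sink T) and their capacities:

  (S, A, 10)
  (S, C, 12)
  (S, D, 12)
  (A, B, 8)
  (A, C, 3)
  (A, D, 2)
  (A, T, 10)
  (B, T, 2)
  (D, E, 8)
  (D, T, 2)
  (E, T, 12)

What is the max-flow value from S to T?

20

Augment S→A→T: bottleneck 10, flow now 10.
Augment S→D→T: bottleneck 2, flow now 12.
Augment S→D→E→T: bottleneck 8, flow now 20.
No augmenting path remains; maximum flow = 20.
In the residual graph, reachable from S: {S, C, D}.
Min-cut edges: S→A (10), D→E (8), D→T (2); capacity 10 + 8 + 2 = 20.
This cut is saturated, so no flow can exceed 20.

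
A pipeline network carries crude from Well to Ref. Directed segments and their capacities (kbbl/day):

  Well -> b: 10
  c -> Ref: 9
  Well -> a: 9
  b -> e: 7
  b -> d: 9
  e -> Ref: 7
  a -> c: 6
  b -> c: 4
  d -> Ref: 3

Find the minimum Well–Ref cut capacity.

16

Augment Well→a→c→Ref: bottleneck 6, flow now 6.
Augment Well→b→c→Ref: bottleneck 3, flow now 9.
Augment Well→b→d→Ref: bottleneck 3, flow now 12.
Augment Well→b→e→Ref: bottleneck 4, flow now 16.
No augmenting path remains; maximum flow = 16.
By max-flow min-cut, the minimum cut capacity equals the max flow.
In the residual graph, reachable from Well: {Well, a}.
Min-cut edges: Well→b (10), a→c (6); capacity 10 + 6 = 16.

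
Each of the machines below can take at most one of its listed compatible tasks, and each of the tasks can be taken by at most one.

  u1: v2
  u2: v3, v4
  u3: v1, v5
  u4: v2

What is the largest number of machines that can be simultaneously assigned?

Unit-capacity flow: source→left, listed edges, right→sink; max matching = max flow.
Augmenting path u1→v2 (+1); matched 1.
Augmenting path u2→v3 (+1); matched 2.
Augmenting path u3→v1 (+1); matched 3.
No augmenting path remains; maximum matching = 3.
König certificate: {u2, u3, v2} is a vertex cover of size 3 (every listed pair touches it), so no matching can be larger.

3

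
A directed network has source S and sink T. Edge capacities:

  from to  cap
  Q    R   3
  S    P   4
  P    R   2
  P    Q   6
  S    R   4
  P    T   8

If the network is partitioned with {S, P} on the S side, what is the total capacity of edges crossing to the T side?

Edges leaving {S, P}: S→R (4), P→Q (6), P→R (2), P→T (8).
Cut capacity = 4 + 6 + 2 + 8 = 20.

20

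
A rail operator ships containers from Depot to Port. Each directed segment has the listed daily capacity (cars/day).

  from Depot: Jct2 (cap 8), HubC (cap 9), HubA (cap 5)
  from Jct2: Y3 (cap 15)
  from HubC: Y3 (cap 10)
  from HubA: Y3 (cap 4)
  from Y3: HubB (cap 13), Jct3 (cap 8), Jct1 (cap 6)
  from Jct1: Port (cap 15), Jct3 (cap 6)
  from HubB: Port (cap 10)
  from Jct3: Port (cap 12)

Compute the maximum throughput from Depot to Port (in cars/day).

21

Augment Depot→Jct2→Y3→Jct1→Port: bottleneck 6, flow now 6.
Augment Depot→Jct2→Y3→HubB→Port: bottleneck 2, flow now 8.
Augment Depot→HubC→Y3→HubB→Port: bottleneck 8, flow now 16.
Augment Depot→HubC→Y3→Jct3→Port: bottleneck 1, flow now 17.
Augment Depot→HubA→Y3→Jct3→Port: bottleneck 4, flow now 21.
No augmenting path remains; maximum flow = 21.
In the residual graph, reachable from Depot: {Depot, HubA}.
Min-cut edges: Depot→Jct2 (8), Depot→HubC (9), HubA→Y3 (4); capacity 8 + 9 + 4 = 21.
This cut is saturated, so no flow can exceed 21.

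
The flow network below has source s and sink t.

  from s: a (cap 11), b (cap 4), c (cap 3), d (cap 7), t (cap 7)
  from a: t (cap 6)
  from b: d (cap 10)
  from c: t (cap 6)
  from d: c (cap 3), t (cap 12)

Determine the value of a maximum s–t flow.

Augment s→t: bottleneck 7, flow now 7.
Augment s→a→t: bottleneck 6, flow now 13.
Augment s→c→t: bottleneck 3, flow now 16.
Augment s→d→t: bottleneck 7, flow now 23.
Augment s→b→d→t: bottleneck 4, flow now 27.
No augmenting path remains; maximum flow = 27.
In the residual graph, reachable from s: {s, a}.
Min-cut edges: s→b (4), s→c (3), s→d (7), s→t (7), a→t (6); capacity 4 + 3 + 7 + 7 + 6 = 27.
This cut is saturated, so no flow can exceed 27.

27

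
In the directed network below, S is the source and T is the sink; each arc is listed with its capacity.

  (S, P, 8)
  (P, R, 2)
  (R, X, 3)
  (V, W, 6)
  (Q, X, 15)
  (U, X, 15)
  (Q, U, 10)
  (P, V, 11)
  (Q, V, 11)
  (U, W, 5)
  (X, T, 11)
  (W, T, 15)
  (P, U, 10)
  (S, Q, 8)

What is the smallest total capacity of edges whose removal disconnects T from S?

16

Augment S→Q→X→T: bottleneck 8, flow now 8.
Augment S→P→R→X→T: bottleneck 2, flow now 10.
Augment S→P→U→W→T: bottleneck 5, flow now 15.
Augment S→P→U→X→T: bottleneck 1, flow now 16.
No augmenting path remains; maximum flow = 16.
By max-flow min-cut, the minimum cut capacity equals the max flow.
In the residual graph, reachable from S: {S}.
Min-cut edges: S→P (8), S→Q (8); capacity 8 + 8 = 16.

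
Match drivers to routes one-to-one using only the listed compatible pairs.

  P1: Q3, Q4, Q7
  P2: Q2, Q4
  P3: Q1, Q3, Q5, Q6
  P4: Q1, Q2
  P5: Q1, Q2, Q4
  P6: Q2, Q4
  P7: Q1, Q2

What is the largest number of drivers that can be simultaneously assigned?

5

Unit-capacity flow: source→left, listed edges, right→sink; max matching = max flow.
Augmenting path P1→Q3 (+1); matched 1.
Augmenting path P2→Q2 (+1); matched 2.
Augmenting path P3→Q1 (+1); matched 3.
Augmenting path P5→Q4 (+1); matched 4.
Augmenting path P4→Q1→P3→Q5 (+1); matched 5.
No augmenting path remains; maximum matching = 5.
König certificate: {P1, P3, Q1, Q2, Q4} is a vertex cover of size 5 (every listed pair touches it), so no matching can be larger.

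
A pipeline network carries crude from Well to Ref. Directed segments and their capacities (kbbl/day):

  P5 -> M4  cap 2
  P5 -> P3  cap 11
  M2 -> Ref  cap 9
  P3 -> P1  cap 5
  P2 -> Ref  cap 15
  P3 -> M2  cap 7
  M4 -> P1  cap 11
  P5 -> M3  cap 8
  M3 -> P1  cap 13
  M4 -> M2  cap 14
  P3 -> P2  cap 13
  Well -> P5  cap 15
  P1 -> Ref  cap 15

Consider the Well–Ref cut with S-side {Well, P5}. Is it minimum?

No — its capacity is 21, but the minimum cut has capacity 15.

Given cut capacity: 11 + 2 + 8 = 21.
Augment Well→P5→P3→M2→Ref: bottleneck 7, flow now 7.
Augment Well→P5→P3→P2→Ref: bottleneck 4, flow now 11.
Augment Well→P5→M4→M2→Ref: bottleneck 2, flow now 13.
Augment Well→P5→M3→P1→Ref: bottleneck 2, flow now 15.
No augmenting path remains; maximum flow = 15.
In the residual graph, reachable from Well: {Well}.
Min-cut edges: Well→P5 (15); capacity 15 = 15.
Cut capacity 21 exceeds the max flow 15, so it is not minimum.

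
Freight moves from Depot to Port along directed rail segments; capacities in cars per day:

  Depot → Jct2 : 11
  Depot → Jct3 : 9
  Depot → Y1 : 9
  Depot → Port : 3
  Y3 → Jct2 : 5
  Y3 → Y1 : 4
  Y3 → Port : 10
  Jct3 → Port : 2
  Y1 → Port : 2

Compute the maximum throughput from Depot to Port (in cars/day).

7

Augment Depot→Port: bottleneck 3, flow now 3.
Augment Depot→Jct3→Port: bottleneck 2, flow now 5.
Augment Depot→Y1→Port: bottleneck 2, flow now 7.
No augmenting path remains; maximum flow = 7.
In the residual graph, reachable from Depot: {Depot, Jct2, Jct3, Y1}.
Min-cut edges: Depot→Port (3), Jct3→Port (2), Y1→Port (2); capacity 3 + 2 + 2 = 7.
This cut is saturated, so no flow can exceed 7.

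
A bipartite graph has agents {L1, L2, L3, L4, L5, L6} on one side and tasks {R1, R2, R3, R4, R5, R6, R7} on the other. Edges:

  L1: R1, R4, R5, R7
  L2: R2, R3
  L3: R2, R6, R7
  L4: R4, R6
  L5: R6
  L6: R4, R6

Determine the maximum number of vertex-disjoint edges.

5

Unit-capacity flow: source→left, listed edges, right→sink; max matching = max flow.
Augmenting path L1→R1 (+1); matched 1.
Augmenting path L2→R2 (+1); matched 2.
Augmenting path L3→R6 (+1); matched 3.
Augmenting path L4→R4 (+1); matched 4.
Augmenting path L5→R6→L3→R7 (+1); matched 5.
No augmenting path remains; maximum matching = 5.
König certificate: {L1, L2, L3, R4, R6} is a vertex cover of size 5 (every listed pair touches it), so no matching can be larger.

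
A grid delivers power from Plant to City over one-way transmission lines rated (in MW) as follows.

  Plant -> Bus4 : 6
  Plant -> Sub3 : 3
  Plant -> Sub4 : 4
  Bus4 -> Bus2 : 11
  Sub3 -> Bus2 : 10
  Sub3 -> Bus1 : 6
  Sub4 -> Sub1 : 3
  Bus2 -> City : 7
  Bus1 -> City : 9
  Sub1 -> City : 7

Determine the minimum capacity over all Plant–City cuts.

Augment Plant→Bus4→Bus2→City: bottleneck 6, flow now 6.
Augment Plant→Sub3→Bus2→City: bottleneck 1, flow now 7.
Augment Plant→Sub3→Bus1→City: bottleneck 2, flow now 9.
Augment Plant→Sub4→Sub1→City: bottleneck 3, flow now 12.
No augmenting path remains; maximum flow = 12.
By max-flow min-cut, the minimum cut capacity equals the max flow.
In the residual graph, reachable from Plant: {Plant, Sub4}.
Min-cut edges: Plant→Bus4 (6), Plant→Sub3 (3), Sub4→Sub1 (3); capacity 6 + 3 + 3 = 12.

12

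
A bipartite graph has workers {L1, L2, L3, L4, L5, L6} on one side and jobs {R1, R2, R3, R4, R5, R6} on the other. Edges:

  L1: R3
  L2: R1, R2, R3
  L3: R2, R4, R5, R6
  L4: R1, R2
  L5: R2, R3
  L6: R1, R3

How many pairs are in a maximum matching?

4

Unit-capacity flow: source→left, listed edges, right→sink; max matching = max flow.
Augmenting path L1→R3 (+1); matched 1.
Augmenting path L2→R1 (+1); matched 2.
Augmenting path L3→R2 (+1); matched 3.
Augmenting path L4→R2→L3→R4 (+1); matched 4.
No augmenting path remains; maximum matching = 4.
König certificate: {L3, R1, R2, R3} is a vertex cover of size 4 (every listed pair touches it), so no matching can be larger.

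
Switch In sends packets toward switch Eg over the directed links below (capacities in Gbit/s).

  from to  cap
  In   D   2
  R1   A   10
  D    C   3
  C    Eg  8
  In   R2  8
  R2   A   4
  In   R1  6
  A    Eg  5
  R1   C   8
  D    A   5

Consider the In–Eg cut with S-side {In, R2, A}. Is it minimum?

No — its capacity is 13, but the minimum cut has capacity 12.

Given cut capacity: 2 + 6 + 5 = 13.
Augment In→D→A→Eg: bottleneck 2, flow now 2.
Augment In→R2→A→Eg: bottleneck 3, flow now 5.
Augment In→R1→C→Eg: bottleneck 6, flow now 11.
Augment In→R2→A→D→C→Eg: bottleneck 1, flow now 12. (uses reverse residual edge)
No augmenting path remains; maximum flow = 12.
In the residual graph, reachable from In: {In, R2}.
Min-cut edges: In→D (2), In→R1 (6), R2→A (4); capacity 2 + 6 + 4 = 12.
Cut capacity 13 exceeds the max flow 12, so it is not minimum.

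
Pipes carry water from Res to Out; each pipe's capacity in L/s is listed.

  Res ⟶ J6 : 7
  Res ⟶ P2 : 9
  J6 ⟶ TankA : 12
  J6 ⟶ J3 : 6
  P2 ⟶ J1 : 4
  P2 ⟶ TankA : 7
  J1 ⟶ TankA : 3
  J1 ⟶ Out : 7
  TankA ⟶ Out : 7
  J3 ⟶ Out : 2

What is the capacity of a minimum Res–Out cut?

13

Augment Res→J6→TankA→Out: bottleneck 7, flow now 7.
Augment Res→P2→J1→Out: bottleneck 4, flow now 11.
Augment Res→P2→TankA→J6→J3→Out: bottleneck 2, flow now 13. (uses reverse residual edge)
No augmenting path remains; maximum flow = 13.
By max-flow min-cut, the minimum cut capacity equals the max flow.
In the residual graph, reachable from Res: {Res, J6, P2, TankA, J3}.
Min-cut edges: P2→J1 (4), TankA→Out (7), J3→Out (2); capacity 4 + 7 + 2 = 13.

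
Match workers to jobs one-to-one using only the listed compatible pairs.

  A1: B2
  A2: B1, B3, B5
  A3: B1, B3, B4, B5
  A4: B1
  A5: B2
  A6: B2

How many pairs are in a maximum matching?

4

Unit-capacity flow: source→left, listed edges, right→sink; max matching = max flow.
Augmenting path A1→B2 (+1); matched 1.
Augmenting path A2→B1 (+1); matched 2.
Augmenting path A3→B3 (+1); matched 3.
Augmenting path A4→B1→A2→B5 (+1); matched 4.
No augmenting path remains; maximum matching = 4.
König certificate: {A2, A3, A4, B2} is a vertex cover of size 4 (every listed pair touches it), so no matching can be larger.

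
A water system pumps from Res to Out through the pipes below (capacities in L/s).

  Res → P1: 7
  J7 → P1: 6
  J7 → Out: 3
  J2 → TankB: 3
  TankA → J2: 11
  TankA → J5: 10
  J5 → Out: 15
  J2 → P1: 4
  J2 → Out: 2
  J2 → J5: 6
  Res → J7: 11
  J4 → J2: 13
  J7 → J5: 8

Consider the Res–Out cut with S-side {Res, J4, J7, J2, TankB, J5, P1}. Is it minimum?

No — its capacity is 20, but the minimum cut has capacity 11.

Given cut capacity: 3 + 2 + 15 = 20.
Augment Res→J7→Out: bottleneck 3, flow now 3.
Augment Res→J7→J5→Out: bottleneck 8, flow now 11.
No augmenting path remains; maximum flow = 11.
In the residual graph, reachable from Res: {Res, P1}.
Min-cut edges: Res→J7 (11); capacity 11 = 11.
Cut capacity 20 exceeds the max flow 11, so it is not minimum.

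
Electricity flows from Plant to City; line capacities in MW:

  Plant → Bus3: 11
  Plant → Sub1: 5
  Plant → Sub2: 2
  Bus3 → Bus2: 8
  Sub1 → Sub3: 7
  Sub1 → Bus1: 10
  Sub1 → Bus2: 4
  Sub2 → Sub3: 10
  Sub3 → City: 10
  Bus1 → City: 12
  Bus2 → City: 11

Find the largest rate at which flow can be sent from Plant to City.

15

Augment Plant→Bus3→Bus2→City: bottleneck 8, flow now 8.
Augment Plant→Sub1→Sub3→City: bottleneck 5, flow now 13.
Augment Plant→Sub2→Sub3→City: bottleneck 2, flow now 15.
No augmenting path remains; maximum flow = 15.
In the residual graph, reachable from Plant: {Plant, Bus3}.
Min-cut edges: Plant→Sub1 (5), Plant→Sub2 (2), Bus3→Bus2 (8); capacity 5 + 2 + 8 = 15.
This cut is saturated, so no flow can exceed 15.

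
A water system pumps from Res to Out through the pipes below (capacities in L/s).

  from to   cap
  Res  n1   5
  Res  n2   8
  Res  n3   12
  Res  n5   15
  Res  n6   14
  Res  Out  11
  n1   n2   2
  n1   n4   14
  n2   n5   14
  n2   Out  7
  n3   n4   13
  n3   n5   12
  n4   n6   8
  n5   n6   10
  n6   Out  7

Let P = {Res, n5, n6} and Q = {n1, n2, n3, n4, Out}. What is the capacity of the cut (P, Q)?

43

Edges leaving {Res, n5, n6}: Res→n1 (5), Res→n2 (8), Res→n3 (12), Res→Out (11), n6→Out (7).
Cut capacity = 5 + 8 + 12 + 11 + 7 = 43.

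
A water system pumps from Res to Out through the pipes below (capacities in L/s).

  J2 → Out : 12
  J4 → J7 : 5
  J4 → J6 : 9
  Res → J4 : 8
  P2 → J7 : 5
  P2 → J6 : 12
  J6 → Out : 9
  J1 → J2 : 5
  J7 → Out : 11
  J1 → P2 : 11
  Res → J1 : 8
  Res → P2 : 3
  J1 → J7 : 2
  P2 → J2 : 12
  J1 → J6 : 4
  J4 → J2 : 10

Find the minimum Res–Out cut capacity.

Augment Res→J1→J2→Out: bottleneck 5, flow now 5.
Augment Res→J1→J6→Out: bottleneck 3, flow now 8.
Augment Res→P2→J2→Out: bottleneck 3, flow now 11.
Augment Res→J4→J2→Out: bottleneck 4, flow now 15.
Augment Res→J4→J6→Out: bottleneck 4, flow now 19.
No augmenting path remains; maximum flow = 19.
By max-flow min-cut, the minimum cut capacity equals the max flow.
In the residual graph, reachable from Res: {Res}.
Min-cut edges: Res→J1 (8), Res→P2 (3), Res→J4 (8); capacity 8 + 3 + 8 = 19.

19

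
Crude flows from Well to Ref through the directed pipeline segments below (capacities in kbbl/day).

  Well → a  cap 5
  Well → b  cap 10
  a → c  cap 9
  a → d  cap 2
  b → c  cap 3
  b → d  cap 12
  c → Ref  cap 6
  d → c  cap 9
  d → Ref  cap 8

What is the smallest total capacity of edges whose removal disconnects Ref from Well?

14

Augment Well→a→c→Ref: bottleneck 5, flow now 5.
Augment Well→b→c→Ref: bottleneck 1, flow now 6.
Augment Well→b→d→Ref: bottleneck 8, flow now 14.
No augmenting path remains; maximum flow = 14.
By max-flow min-cut, the minimum cut capacity equals the max flow.
In the residual graph, reachable from Well: {Well, a, b, c, d}.
Min-cut edges: c→Ref (6), d→Ref (8); capacity 6 + 8 = 14.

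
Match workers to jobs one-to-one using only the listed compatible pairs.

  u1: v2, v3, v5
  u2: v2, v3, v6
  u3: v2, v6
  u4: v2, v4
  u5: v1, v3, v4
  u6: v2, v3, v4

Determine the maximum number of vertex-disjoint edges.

6

Unit-capacity flow: source→left, listed edges, right→sink; max matching = max flow.
Augmenting path u1→v2 (+1); matched 1.
Augmenting path u2→v3 (+1); matched 2.
Augmenting path u3→v6 (+1); matched 3.
Augmenting path u4→v4 (+1); matched 4.
Augmenting path u5→v1 (+1); matched 5.
Augmenting path u6→v2→u1→v5 (+1); matched 6.
No augmenting path remains; maximum matching = 6.
König certificate: {u1, u2, u3, u4, u5, u6} is a vertex cover of size 6 (every listed pair touches it), so no matching can be larger.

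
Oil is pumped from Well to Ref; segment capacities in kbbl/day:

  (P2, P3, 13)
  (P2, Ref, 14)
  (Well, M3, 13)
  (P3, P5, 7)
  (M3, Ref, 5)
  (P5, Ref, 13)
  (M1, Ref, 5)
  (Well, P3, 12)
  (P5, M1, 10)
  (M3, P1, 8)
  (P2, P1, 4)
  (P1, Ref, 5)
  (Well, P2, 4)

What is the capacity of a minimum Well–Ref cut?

21

Augment Well→M3→Ref: bottleneck 5, flow now 5.
Augment Well→P2→Ref: bottleneck 4, flow now 9.
Augment Well→M3→P1→Ref: bottleneck 5, flow now 14.
Augment Well→P3→P5→Ref: bottleneck 7, flow now 21.
No augmenting path remains; maximum flow = 21.
By max-flow min-cut, the minimum cut capacity equals the max flow.
In the residual graph, reachable from Well: {Well, M3, P3, P1}.
Min-cut edges: Well→P2 (4), M3→Ref (5), P3→P5 (7), P1→Ref (5); capacity 4 + 5 + 7 + 5 = 21.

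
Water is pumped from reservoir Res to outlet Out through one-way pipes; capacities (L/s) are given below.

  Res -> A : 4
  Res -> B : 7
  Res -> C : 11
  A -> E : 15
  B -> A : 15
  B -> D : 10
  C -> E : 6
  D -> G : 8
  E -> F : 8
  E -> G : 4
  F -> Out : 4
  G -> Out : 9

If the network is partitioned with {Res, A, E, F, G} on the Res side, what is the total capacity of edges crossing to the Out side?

Edges leaving {Res, A, E, F, G}: Res→B (7), Res→C (11), F→Out (4), G→Out (9).
Cut capacity = 7 + 11 + 4 + 9 = 31.

31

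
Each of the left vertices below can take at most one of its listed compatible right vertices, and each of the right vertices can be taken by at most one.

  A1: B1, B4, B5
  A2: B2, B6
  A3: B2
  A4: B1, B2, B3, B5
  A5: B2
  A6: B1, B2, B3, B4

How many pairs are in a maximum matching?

5

Unit-capacity flow: source→left, listed edges, right→sink; max matching = max flow.
Augmenting path A1→B1 (+1); matched 1.
Augmenting path A2→B2 (+1); matched 2.
Augmenting path A4→B3 (+1); matched 3.
Augmenting path A6→B4 (+1); matched 4.
Augmenting path A3→B2→A2→B6 (+1); matched 5.
No augmenting path remains; maximum matching = 5.
König certificate: {A1, A2, A4, A6, B2} is a vertex cover of size 5 (every listed pair touches it), so no matching can be larger.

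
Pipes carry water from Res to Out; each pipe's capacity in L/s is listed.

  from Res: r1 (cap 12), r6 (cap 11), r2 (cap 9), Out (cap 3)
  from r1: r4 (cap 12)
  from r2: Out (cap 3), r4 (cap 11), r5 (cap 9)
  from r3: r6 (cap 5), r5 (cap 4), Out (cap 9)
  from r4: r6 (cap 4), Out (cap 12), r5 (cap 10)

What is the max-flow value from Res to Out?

18

Augment Res→Out: bottleneck 3, flow now 3.
Augment Res→r2→Out: bottleneck 3, flow now 6.
Augment Res→r1→r4→Out: bottleneck 12, flow now 18.
No augmenting path remains; maximum flow = 18.
In the residual graph, reachable from Res: {Res, r1, r2, r4, r5, r6}.
Min-cut edges: Res→Out (3), r2→Out (3), r4→Out (12); capacity 3 + 3 + 12 = 18.
This cut is saturated, so no flow can exceed 18.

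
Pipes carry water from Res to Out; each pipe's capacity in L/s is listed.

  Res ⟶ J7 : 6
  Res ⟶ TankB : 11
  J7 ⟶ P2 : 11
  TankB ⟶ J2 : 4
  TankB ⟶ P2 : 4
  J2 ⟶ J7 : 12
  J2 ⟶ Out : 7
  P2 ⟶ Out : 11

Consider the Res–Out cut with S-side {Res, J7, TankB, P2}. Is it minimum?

No — its capacity is 15, but the minimum cut has capacity 14.

Given cut capacity: 4 + 11 = 15.
Augment Res→J7→P2→Out: bottleneck 6, flow now 6.
Augment Res→TankB→J2→Out: bottleneck 4, flow now 10.
Augment Res→TankB→P2→Out: bottleneck 4, flow now 14.
No augmenting path remains; maximum flow = 14.
In the residual graph, reachable from Res: {Res, TankB}.
Min-cut edges: Res→J7 (6), TankB→J2 (4), TankB→P2 (4); capacity 6 + 4 + 4 = 14.
Cut capacity 15 exceeds the max flow 14, so it is not minimum.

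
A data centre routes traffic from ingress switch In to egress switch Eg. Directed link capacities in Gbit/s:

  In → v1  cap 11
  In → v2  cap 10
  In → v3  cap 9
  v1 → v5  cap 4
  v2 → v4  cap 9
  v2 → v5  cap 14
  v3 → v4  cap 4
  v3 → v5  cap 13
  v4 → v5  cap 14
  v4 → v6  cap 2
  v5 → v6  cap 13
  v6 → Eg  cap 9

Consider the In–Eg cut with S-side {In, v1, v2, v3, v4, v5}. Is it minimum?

No — its capacity is 15, but the minimum cut has capacity 9.

Given cut capacity: 2 + 13 = 15.
Augment In→v1→v5→v6→Eg: bottleneck 4, flow now 4.
Augment In→v2→v4→v6→Eg: bottleneck 2, flow now 6.
Augment In→v2→v5→v6→Eg: bottleneck 3, flow now 9.
No augmenting path remains; maximum flow = 9.
In the residual graph, reachable from In: {In, v1, v2, v3, v4, v5, v6}.
Min-cut edges: v6→Eg (9); capacity 9 = 9.
Cut capacity 15 exceeds the max flow 9, so it is not minimum.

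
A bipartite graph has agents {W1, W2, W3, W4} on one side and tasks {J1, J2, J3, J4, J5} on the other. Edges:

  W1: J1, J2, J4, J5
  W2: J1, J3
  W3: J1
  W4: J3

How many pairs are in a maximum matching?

3

Unit-capacity flow: source→left, listed edges, right→sink; max matching = max flow.
Augmenting path W1→J1 (+1); matched 1.
Augmenting path W2→J3 (+1); matched 2.
Augmenting path W3→J1→W1→J2 (+1); matched 3.
No augmenting path remains; maximum matching = 3.
König certificate: {W1, J1, J3} is a vertex cover of size 3 (every listed pair touches it), so no matching can be larger.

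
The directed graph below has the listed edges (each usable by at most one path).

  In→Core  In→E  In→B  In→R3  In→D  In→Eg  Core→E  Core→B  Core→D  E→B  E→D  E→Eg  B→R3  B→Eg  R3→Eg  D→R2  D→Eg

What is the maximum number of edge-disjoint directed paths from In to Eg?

5

Assign every edge capacity 1; by Menger, the answer equals the max flow.
Path In→Eg (+1); total 1.
Path In→E→Eg (+1); total 2.
Path In→B→Eg (+1); total 3.
Path In→R3→Eg (+1); total 4.
Path In→D→Eg (+1); total 5.
No residual In→Eg path; max flow = 5.
Certifying cut of size 5: {B→Eg, D→Eg, E→Eg, In→Eg, R3→Eg}.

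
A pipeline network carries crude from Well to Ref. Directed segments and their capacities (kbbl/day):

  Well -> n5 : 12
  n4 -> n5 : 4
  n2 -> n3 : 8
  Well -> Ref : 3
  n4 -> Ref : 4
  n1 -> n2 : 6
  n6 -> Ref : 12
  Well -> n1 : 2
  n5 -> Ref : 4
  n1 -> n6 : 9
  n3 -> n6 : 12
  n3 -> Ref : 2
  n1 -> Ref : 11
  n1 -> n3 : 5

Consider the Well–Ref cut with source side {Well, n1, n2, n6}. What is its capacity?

51

Edges leaving {Well, n1, n2, n6}: Well→n5 (12), Well→Ref (3), n1→n3 (5), n1→Ref (11), n2→n3 (8), n6→Ref (12).
Cut capacity = 12 + 3 + 5 + 11 + 8 + 12 = 51.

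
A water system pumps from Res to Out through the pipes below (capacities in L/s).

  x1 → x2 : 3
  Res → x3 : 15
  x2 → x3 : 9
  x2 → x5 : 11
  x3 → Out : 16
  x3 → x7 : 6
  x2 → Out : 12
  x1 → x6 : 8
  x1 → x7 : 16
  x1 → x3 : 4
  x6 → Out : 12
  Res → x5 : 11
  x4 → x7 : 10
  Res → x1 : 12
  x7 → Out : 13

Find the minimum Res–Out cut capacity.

27

Augment Res→x3→Out: bottleneck 15, flow now 15.
Augment Res→x1→x2→Out: bottleneck 3, flow now 18.
Augment Res→x1→x3→Out: bottleneck 1, flow now 19.
Augment Res→x1→x6→Out: bottleneck 8, flow now 27.
No augmenting path remains; maximum flow = 27.
By max-flow min-cut, the minimum cut capacity equals the max flow.
In the residual graph, reachable from Res: {Res, x5}.
Min-cut edges: Res→x1 (12), Res→x3 (15); capacity 12 + 15 = 27.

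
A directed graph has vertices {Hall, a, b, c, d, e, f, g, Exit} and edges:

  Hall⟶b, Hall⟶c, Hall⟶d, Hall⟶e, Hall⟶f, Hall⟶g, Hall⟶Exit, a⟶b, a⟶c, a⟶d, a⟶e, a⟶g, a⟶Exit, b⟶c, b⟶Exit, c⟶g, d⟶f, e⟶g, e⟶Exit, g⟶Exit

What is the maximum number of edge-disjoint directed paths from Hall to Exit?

Assign every edge capacity 1; by Menger, the answer equals the max flow.
Path Hall→Exit (+1); total 1.
Path Hall→b→Exit (+1); total 2.
Path Hall→e→Exit (+1); total 3.
Path Hall→g→Exit (+1); total 4.
No residual Hall→Exit path; max flow = 4.
Certifying cut of size 4: {Hall→Exit, Hall→b, Hall→e, g→Exit}.

4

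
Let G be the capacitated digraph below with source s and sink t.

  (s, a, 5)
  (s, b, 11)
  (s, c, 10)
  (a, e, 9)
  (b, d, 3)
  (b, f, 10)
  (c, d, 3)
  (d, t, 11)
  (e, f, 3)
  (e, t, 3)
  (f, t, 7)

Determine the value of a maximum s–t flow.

Augment s→a→e→t: bottleneck 3, flow now 3.
Augment s→b→d→t: bottleneck 3, flow now 6.
Augment s→b→f→t: bottleneck 7, flow now 13.
Augment s→c→d→t: bottleneck 3, flow now 16.
No augmenting path remains; maximum flow = 16.
In the residual graph, reachable from s: {s, a, b, c, e, f}.
Min-cut edges: b→d (3), c→d (3), e→t (3), f→t (7); capacity 3 + 3 + 3 + 7 = 16.
This cut is saturated, so no flow can exceed 16.

16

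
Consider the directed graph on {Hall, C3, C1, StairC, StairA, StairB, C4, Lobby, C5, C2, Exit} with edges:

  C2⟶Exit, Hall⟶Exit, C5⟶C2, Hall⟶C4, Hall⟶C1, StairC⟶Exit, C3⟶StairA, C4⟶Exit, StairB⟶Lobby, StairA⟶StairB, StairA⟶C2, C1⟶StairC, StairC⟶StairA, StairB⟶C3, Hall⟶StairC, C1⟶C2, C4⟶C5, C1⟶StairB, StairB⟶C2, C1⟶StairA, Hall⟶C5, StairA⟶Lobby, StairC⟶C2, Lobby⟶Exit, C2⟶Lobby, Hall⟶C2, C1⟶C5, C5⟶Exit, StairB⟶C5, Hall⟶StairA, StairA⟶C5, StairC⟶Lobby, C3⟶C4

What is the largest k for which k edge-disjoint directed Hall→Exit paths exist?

Assign every edge capacity 1; by Menger, the answer equals the max flow.
Path Hall→Exit (+1); total 1.
Path Hall→StairC→Exit (+1); total 2.
Path Hall→C4→Exit (+1); total 3.
Path Hall→C5→Exit (+1); total 4.
Path Hall→C2→Exit (+1); total 5.
Path Hall→StairA→Lobby→Exit (+1); total 6.
No residual Hall→Exit path; max flow = 6.
Certifying cut of size 6: {C2→Exit, C4→Exit, C5→Exit, Hall→Exit, Lobby→Exit, StairC→Exit}.

6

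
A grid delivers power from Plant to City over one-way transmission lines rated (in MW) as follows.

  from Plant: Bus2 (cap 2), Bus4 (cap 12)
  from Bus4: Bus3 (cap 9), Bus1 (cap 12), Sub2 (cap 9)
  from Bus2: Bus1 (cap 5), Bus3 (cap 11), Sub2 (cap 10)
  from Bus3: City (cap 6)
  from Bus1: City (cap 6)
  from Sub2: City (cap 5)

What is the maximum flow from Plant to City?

14

Augment Plant→Bus4→Bus3→City: bottleneck 6, flow now 6.
Augment Plant→Bus4→Bus1→City: bottleneck 6, flow now 12.
Augment Plant→Bus2→Sub2→City: bottleneck 2, flow now 14.
No augmenting path remains; maximum flow = 14.
In the residual graph, reachable from Plant: {Plant}.
Min-cut edges: Plant→Bus4 (12), Plant→Bus2 (2); capacity 12 + 2 = 14.
This cut is saturated, so no flow can exceed 14.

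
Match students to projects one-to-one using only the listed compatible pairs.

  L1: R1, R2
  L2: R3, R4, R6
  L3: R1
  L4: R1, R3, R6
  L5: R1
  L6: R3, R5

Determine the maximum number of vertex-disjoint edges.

5

Unit-capacity flow: source→left, listed edges, right→sink; max matching = max flow.
Augmenting path L1→R1 (+1); matched 1.
Augmenting path L2→R3 (+1); matched 2.
Augmenting path L4→R6 (+1); matched 3.
Augmenting path L6→R5 (+1); matched 4.
Augmenting path L3→R1→L1→R2 (+1); matched 5.
No augmenting path remains; maximum matching = 5.
König certificate: {L1, L2, L4, L6, R1} is a vertex cover of size 5 (every listed pair touches it), so no matching can be larger.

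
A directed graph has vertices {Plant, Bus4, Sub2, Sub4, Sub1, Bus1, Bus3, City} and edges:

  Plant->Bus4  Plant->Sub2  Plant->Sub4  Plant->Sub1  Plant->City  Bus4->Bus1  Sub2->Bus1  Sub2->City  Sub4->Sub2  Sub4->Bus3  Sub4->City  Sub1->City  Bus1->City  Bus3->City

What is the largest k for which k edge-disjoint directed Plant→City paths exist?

5

Assign every edge capacity 1; by Menger, the answer equals the max flow.
Path Plant→City (+1); total 1.
Path Plant→Sub2→City (+1); total 2.
Path Plant→Sub4→City (+1); total 3.
Path Plant→Sub1→City (+1); total 4.
Path Plant→Bus4→Bus1→City (+1); total 5.
No residual Plant→City path; max flow = 5.
Certifying cut of size 5: {Plant→Bus4, Plant→City, Plant→Sub1, Plant→Sub2, Plant→Sub4}.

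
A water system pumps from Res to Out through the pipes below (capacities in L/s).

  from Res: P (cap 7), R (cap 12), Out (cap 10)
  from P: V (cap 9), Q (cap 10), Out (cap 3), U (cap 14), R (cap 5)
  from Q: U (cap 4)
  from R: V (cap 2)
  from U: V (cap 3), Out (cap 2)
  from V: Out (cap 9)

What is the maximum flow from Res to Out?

19

Augment Res→Out: bottleneck 10, flow now 10.
Augment Res→P→Out: bottleneck 3, flow now 13.
Augment Res→P→U→Out: bottleneck 2, flow now 15.
Augment Res→P→V→Out: bottleneck 2, flow now 17.
Augment Res→R→V→Out: bottleneck 2, flow now 19.
No augmenting path remains; maximum flow = 19.
In the residual graph, reachable from Res: {Res, R}.
Min-cut edges: Res→P (7), Res→Out (10), R→V (2); capacity 7 + 10 + 2 = 19.
This cut is saturated, so no flow can exceed 19.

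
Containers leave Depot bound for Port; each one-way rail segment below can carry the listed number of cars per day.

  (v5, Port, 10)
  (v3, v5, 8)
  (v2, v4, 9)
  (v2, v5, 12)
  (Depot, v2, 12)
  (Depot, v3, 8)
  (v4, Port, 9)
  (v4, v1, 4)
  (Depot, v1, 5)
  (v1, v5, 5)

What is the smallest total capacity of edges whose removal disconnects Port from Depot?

19

Augment Depot→v1→v5→Port: bottleneck 5, flow now 5.
Augment Depot→v2→v4→Port: bottleneck 9, flow now 14.
Augment Depot→v2→v5→Port: bottleneck 3, flow now 17.
Augment Depot→v3→v5→Port: bottleneck 2, flow now 19.
No augmenting path remains; maximum flow = 19.
By max-flow min-cut, the minimum cut capacity equals the max flow.
In the residual graph, reachable from Depot: {Depot, v1, v2, v3, v5}.
Min-cut edges: v2→v4 (9), v5→Port (10); capacity 9 + 10 = 19.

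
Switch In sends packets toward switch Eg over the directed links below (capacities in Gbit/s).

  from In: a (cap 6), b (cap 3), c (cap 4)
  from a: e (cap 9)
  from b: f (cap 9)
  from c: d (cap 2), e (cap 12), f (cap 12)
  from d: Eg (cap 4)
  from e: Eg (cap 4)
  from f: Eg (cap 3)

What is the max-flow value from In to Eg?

9

Augment In→a→e→Eg: bottleneck 4, flow now 4.
Augment In→b→f→Eg: bottleneck 3, flow now 7.
Augment In→c→d→Eg: bottleneck 2, flow now 9.
No augmenting path remains; maximum flow = 9.
In the residual graph, reachable from In: {In, a, b, c, e, f}.
Min-cut edges: c→d (2), e→Eg (4), f→Eg (3); capacity 2 + 4 + 3 = 9.
This cut is saturated, so no flow can exceed 9.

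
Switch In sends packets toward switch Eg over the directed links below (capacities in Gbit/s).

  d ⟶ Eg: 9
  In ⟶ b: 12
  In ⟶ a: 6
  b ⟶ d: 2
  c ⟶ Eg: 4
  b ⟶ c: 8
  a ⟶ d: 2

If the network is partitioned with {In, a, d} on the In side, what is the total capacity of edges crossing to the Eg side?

Edges leaving {In, a, d}: In→b (12), d→Eg (9).
Cut capacity = 12 + 9 = 21.

21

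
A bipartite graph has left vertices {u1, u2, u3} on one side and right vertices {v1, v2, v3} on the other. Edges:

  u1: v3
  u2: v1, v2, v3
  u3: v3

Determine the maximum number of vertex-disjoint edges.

2

Unit-capacity flow: source→left, listed edges, right→sink; max matching = max flow.
Augmenting path u1→v3 (+1); matched 1.
Augmenting path u2→v1 (+1); matched 2.
No augmenting path remains; maximum matching = 2.
König certificate: {u2, v3} is a vertex cover of size 2 (every listed pair touches it), so no matching can be larger.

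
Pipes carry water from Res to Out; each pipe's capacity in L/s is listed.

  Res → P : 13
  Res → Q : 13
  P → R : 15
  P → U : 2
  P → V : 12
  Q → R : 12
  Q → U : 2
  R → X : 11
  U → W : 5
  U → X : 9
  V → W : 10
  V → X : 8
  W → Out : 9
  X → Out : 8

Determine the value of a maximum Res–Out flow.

Augment Res→P→R→X→Out: bottleneck 8, flow now 8.
Augment Res→P→U→W→Out: bottleneck 2, flow now 10.
Augment Res→P→V→W→Out: bottleneck 3, flow now 13.
Augment Res→Q→U→W→Out: bottleneck 2, flow now 15.
Augment Res→Q→R→P→V→W→Out: bottleneck 2, flow now 17. (uses reverse residual edge)
No augmenting path remains; maximum flow = 17.
In the residual graph, reachable from Res: {Res, P, Q, R, U, V, W, X}.
Min-cut edges: W→Out (9), X→Out (8); capacity 9 + 8 = 17.
This cut is saturated, so no flow can exceed 17.

17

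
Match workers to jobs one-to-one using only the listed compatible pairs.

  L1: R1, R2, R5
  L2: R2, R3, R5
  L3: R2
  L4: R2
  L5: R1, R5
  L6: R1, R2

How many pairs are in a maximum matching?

Unit-capacity flow: source→left, listed edges, right→sink; max matching = max flow.
Augmenting path L1→R1 (+1); matched 1.
Augmenting path L2→R2 (+1); matched 2.
Augmenting path L5→R5 (+1); matched 3.
Augmenting path L3→R2→L2→R3 (+1); matched 4.
No augmenting path remains; maximum matching = 4.
König certificate: {L2, R1, R2, R5} is a vertex cover of size 4 (every listed pair touches it), so no matching can be larger.

4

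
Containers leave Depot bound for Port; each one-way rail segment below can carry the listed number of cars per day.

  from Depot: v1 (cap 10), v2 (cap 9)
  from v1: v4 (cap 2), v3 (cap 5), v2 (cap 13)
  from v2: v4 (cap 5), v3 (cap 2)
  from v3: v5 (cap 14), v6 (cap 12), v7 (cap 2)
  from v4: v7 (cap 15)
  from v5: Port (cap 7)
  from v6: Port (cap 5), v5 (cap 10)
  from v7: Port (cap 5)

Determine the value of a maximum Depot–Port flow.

Augment Depot→v1→v3→v5→Port: bottleneck 5, flow now 5.
Augment Depot→v1→v4→v7→Port: bottleneck 2, flow now 7.
Augment Depot→v2→v3→v5→Port: bottleneck 2, flow now 9.
Augment Depot→v2→v4→v7→Port: bottleneck 3, flow now 12.
No augmenting path remains; maximum flow = 12.
In the residual graph, reachable from Depot: {Depot, v1, v2, v4, v7}.
Min-cut edges: v1→v3 (5), v2→v3 (2), v7→Port (5); capacity 5 + 2 + 5 = 12.
This cut is saturated, so no flow can exceed 12.

12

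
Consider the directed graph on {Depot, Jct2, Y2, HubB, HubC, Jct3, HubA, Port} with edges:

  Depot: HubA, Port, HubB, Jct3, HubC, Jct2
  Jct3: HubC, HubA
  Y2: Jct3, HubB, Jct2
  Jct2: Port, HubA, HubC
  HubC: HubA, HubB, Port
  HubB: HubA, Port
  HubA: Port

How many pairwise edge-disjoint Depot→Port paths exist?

5

Assign every edge capacity 1; by Menger, the answer equals the max flow.
Path Depot→Port (+1); total 1.
Path Depot→Jct2→Port (+1); total 2.
Path Depot→HubB→Port (+1); total 3.
Path Depot→HubC→Port (+1); total 4.
Path Depot→HubA→Port (+1); total 5.
No residual Depot→Port path; max flow = 5.
Certifying cut of size 5: {Depot→Jct2, Depot→Port, HubA→Port, HubB→Port, HubC→Port}.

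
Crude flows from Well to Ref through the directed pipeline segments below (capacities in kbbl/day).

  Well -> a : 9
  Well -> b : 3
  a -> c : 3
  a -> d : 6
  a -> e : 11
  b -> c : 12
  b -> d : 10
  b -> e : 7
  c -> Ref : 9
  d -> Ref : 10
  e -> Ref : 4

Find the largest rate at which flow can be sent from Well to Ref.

12

Augment Well→a→c→Ref: bottleneck 3, flow now 3.
Augment Well→a→d→Ref: bottleneck 6, flow now 9.
Augment Well→b→c→Ref: bottleneck 3, flow now 12.
No augmenting path remains; maximum flow = 12.
In the residual graph, reachable from Well: {Well}.
Min-cut edges: Well→a (9), Well→b (3); capacity 9 + 3 = 12.
This cut is saturated, so no flow can exceed 12.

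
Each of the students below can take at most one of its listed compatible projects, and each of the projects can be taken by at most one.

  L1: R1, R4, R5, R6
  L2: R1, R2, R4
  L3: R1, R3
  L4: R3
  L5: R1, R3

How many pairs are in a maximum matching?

4

Unit-capacity flow: source→left, listed edges, right→sink; max matching = max flow.
Augmenting path L1→R1 (+1); matched 1.
Augmenting path L2→R2 (+1); matched 2.
Augmenting path L3→R3 (+1); matched 3.
Augmenting path L5→R1→L1→R4 (+1); matched 4.
No augmenting path remains; maximum matching = 4.
König certificate: {L1, L2, R1, R3} is a vertex cover of size 4 (every listed pair touches it), so no matching can be larger.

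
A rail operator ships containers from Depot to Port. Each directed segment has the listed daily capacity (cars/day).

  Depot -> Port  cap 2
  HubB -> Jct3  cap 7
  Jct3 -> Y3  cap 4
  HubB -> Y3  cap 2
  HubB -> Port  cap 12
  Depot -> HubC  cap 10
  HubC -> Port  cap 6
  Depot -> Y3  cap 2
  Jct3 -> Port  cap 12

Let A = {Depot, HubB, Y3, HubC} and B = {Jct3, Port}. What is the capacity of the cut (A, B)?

27

Edges leaving {Depot, HubB, Y3, HubC}: Depot→Port (2), HubB→Jct3 (7), HubB→Port (12), HubC→Port (6).
Cut capacity = 2 + 7 + 12 + 6 = 27.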